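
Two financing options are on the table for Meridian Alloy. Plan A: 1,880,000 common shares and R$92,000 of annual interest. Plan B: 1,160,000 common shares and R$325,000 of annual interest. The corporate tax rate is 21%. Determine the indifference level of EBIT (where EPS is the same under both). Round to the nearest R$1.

At indifference, (EBIT − 92,000)(1 − t)/1,880,000 = (EBIT − 325,000)(1 − t)/1,160,000.
The (1 − t) factor cancels: (EBIT − 92,000) × 1,160,000 = (EBIT − 325,000) × 1,880,000.
Solving, EBIT = (325,000·1,880,000 − 92,000·1,160,000) / (1,880,000 − 1,160,000) = 504,280,000,000 / 720,000 = 700,388.89.

R$700,389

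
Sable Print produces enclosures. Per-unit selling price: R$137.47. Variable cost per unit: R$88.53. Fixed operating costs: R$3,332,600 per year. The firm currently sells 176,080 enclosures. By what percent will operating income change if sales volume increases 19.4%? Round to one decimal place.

At 176,080 units, contribution = 176,080 × R$48.94 = R$8,617,355.20.
EBIT = R$8,617,355.20 − R$3,332,600 = R$5,284,755.20.
DOL = contribution ÷ EBIT = R$8,617,355.20 ÷ R$5,284,755.20 = 1.6306.
Operating income changes by 1.6306 × +19.4% = +31.6%.

+31.6%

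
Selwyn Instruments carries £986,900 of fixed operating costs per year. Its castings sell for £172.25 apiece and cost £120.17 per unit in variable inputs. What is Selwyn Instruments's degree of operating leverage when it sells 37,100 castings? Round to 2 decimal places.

2.04

Contribution at this volume is 37,100 × £52.08 = £1,932,168.00.
Subtracting fixed costs: EBIT = £1,932,168.00 − £986,900 = £945,268.00.
DOL = contribution ÷ EBIT = £1,932,168.00 ÷ £945,268.00 = 2.0440.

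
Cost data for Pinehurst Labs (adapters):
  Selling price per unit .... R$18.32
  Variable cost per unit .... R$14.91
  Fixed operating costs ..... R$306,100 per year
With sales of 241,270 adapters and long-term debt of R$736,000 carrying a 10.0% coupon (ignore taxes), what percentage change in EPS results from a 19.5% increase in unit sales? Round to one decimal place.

Total contribution margin = 241,270 × R$3.41 = R$822,730.70.
Operating income = contribution − fixed costs = R$822,730.70 − R$306,100 = R$516,630.70.
After interest of R$73,600.00, pre-tax earnings = R$443,030.70.
DCL = total CM / (EBIT − I) = R$822,730.70 / R$443,030.70 = 1.8571.
EPS therefore changes by 1.8571 × (+19.5%) = +36.2%.

+36.2%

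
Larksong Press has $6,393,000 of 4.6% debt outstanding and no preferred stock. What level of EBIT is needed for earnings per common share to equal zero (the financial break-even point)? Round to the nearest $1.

$294,078

Annual interest = 4.6% × $6,393,000 = $294,078.00.
With no preferred dividends, EPS = 0 when EBIT exactly covers interest, so the financial break-even EBIT is $294,078.00.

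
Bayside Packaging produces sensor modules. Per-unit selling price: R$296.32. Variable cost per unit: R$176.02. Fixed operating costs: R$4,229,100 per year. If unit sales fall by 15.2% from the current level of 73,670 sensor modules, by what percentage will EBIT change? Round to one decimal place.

-29.1%

Contribution at this volume is 73,670 × R$120.30 = R$8,862,501.00.
Subtracting fixed costs: EBIT = R$8,862,501.00 − R$4,229,100 = R$4,633,401.00.
So DOL = total CM / EBIT = R$8,862,501.00 / R$4,633,401.00 = 1.9127.
So EBIT moves 1.9127 × (-15.2%) = -29.1%.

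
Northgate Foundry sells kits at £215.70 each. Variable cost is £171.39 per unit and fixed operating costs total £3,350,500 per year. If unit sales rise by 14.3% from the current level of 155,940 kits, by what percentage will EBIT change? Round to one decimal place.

+27.8%

Contribution at this volume is 155,940 × £44.31 = £6,909,701.40.
Subtracting fixed costs: EBIT = £6,909,701.40 − £3,350,500 = £3,559,201.40.
So DOL = total CM / EBIT = £6,909,701.40 / £3,559,201.40 = 1.9414.
So EBIT moves 1.9414 × (+14.3%) = +27.8%.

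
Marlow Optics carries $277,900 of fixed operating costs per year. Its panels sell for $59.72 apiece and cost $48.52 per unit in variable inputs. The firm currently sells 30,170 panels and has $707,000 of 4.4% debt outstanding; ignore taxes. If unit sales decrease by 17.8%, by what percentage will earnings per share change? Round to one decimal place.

Contribution at this volume is 30,170 × $11.20 = $337,904.00.
Subtracting fixed costs: EBIT = $337,904.00 − $277,900 = $60,004.00.
Interest = $31,108.00, so EBIT − I = $28,896.00.
Degree of combined leverage = contribution ÷ (EBIT − I) = $337,904.00 ÷ $28,896.00 = 11.6938.
EPS therefore changes by 11.6938 × (-17.8%) = -208.1%.

-208.1%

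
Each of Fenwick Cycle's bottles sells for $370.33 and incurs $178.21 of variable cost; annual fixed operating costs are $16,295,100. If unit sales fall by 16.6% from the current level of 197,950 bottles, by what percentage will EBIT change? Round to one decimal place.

-29.0%

Contribution at this volume is 197,950 × $192.12 = $38,030,154.00.
Subtracting fixed costs: EBIT = $38,030,154.00 − $16,295,100 = $21,735,054.00.
Degree of operating leverage = $38,030,154.00 / $21,735,054.00 = 1.7497.
So EBIT moves 1.7497 × (-16.6%) = -29.0%.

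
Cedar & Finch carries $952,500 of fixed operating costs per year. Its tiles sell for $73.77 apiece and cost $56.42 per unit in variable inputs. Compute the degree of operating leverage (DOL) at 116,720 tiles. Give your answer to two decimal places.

Total contribution margin = 116,720 × $17.35 = $2,025,092.00.
Subtracting fixed costs: EBIT = $2,025,092.00 − $952,500 = $1,072,592.00.
Degree of operating leverage = $2,025,092.00 / $1,072,592.00 = 1.8880.

1.89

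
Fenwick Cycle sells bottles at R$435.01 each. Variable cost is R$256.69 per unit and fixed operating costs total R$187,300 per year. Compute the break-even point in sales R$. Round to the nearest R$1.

R$456,917

CM per unit = R$435.01 − R$256.69 = R$178.32; CM ratio = R$178.32 / R$435.01 = 0.4099.
Break-even revenue = fixed costs × price ÷ CM = R$187,300 × R$435.01 ÷ R$178.32 = R$456,917.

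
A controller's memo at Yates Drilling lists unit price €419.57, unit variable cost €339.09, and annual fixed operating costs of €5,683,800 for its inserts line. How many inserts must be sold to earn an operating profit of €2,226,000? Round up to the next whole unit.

Unit CM = price − variable cost = €419.57 − €339.09 = €80.48.
Units = (FC + target) / CM = (€5,683,800 + €2,226,000) / €80.48 = 98,282.80, so 98,283 inserts.

98,283 inserts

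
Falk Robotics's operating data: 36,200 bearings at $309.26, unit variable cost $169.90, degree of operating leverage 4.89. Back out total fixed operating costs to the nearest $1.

At 36,200 units, contribution = 36,200 × $139.36 = $5,044,832.00.
Since DOL = CM ÷ EBIT, EBIT = $5,044,832.00 ÷ 4.89 = $1,031,662.99.
Fixed costs = CM − EBIT = $5,044,832.00 − $1,031,662.99 = $4,013,169.

$4,013,169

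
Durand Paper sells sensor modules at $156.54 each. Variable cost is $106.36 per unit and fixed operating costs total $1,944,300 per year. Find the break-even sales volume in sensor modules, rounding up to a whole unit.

Unit CM = price − variable cost = $156.54 − $106.36 = $50.18.
Break-even Q = $1,944,300 / $50.18 = 38,746.51 → 38,747 sensor modules.

38,747 sensor modules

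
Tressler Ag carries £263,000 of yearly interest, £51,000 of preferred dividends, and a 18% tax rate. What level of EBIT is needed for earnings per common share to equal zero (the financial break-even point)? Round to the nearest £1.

Grossing the preferred dividend up to pre-tax terms: £51,000 / (1 − 0.18) = £62,195.12.
Financial break-even EBIT = interest + D_p ÷ (1 − t) = £263,000 + £62,195.12 = £325,195.12.

£325,195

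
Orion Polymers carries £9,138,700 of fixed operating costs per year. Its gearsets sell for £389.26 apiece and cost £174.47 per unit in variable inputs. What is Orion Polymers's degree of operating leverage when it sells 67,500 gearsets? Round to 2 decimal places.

Total contribution margin = 67,500 × £214.79 = £14,498,325.00.
EBIT = £14,498,325.00 − £9,138,700 = £5,359,625.00.
Degree of operating leverage = £14,498,325.00 / £5,359,625.00 = 2.7051.

2.71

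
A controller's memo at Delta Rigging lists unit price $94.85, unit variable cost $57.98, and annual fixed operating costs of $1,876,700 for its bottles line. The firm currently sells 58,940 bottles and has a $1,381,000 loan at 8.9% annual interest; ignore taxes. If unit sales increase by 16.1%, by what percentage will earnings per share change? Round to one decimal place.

At 58,940 units, contribution = 58,940 × $36.87 = $2,173,117.80.
Subtracting fixed costs: EBIT = $2,173,117.80 − $1,876,700 = $296,417.80.
Interest = $122,909.00, so EBIT − I = $173,508.80.
Degree of combined leverage = contribution ÷ (EBIT − I) = $2,173,117.80 ÷ $173,508.80 = 12.5245.
%ΔEPS = DCL × %ΔSales = 12.5245 × +16.1% = +201.6%.

+201.6%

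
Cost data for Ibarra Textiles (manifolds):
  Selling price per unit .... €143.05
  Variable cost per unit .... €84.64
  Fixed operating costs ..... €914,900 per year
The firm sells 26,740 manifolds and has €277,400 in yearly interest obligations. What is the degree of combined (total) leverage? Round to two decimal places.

Contribution at this volume is 26,740 × €58.41 = €1,561,883.40.
EBIT = €1,561,883.40 − €914,900 = €646,983.40. Interest = €277,400.00, so EBIT − I = €369,583.40.
DCL = contribution ÷ (EBIT − I) = €1,561,883.40 ÷ €369,583.40 = 4.2261.

4.23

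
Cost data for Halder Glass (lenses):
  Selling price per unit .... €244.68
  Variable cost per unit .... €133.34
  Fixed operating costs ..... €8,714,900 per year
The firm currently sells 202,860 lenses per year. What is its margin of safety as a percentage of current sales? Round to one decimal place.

61.4%

Each unit contributes €244.68 − €133.34 = €111.34. Break-even units = €8,714,900 ÷ €111.34 = 78,272.86; break-even revenue = 78,272.86 × €244.68 = €19,151,802.87.
Current sales = 202,860 × €244.68 = €49,635,784.80.
Margin of safety = (€49,635,784.80 − €19,151,802.87) ÷ €49,635,784.80 = 61.4%.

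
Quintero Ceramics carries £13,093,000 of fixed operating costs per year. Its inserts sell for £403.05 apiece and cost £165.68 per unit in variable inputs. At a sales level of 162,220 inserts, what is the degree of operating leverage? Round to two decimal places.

1.52

Total contribution margin = 162,220 × £237.37 = £38,506,161.40.
Subtracting fixed costs: EBIT = £38,506,161.40 − £13,093,000 = £25,413,161.40.
DOL = contribution ÷ EBIT = £38,506,161.40 ÷ £25,413,161.40 = 1.5152.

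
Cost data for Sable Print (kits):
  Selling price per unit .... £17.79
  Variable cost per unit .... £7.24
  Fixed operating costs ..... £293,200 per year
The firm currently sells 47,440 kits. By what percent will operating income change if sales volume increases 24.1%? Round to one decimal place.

At 47,440 units, contribution = 47,440 × £10.55 = £500,492.00.
Subtracting fixed costs: EBIT = £500,492.00 − £293,200 = £207,292.00.
DOL = contribution ÷ EBIT = £500,492.00 ÷ £207,292.00 = 2.4144.
%ΔEBIT = DOL × %ΔSales = 2.4144 × +24.1% = +58.2%.

+58.2%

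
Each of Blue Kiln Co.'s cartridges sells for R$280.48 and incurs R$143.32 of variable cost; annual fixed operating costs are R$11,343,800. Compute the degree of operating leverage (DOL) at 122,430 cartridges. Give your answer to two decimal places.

At 122,430 units, contribution = 122,430 × R$137.16 = R$16,792,498.80.
Subtracting fixed costs: EBIT = R$16,792,498.80 − R$11,343,800 = R$5,448,698.80.
So DOL = total CM / EBIT = R$16,792,498.80 / R$5,448,698.80 = 3.0819.

3.08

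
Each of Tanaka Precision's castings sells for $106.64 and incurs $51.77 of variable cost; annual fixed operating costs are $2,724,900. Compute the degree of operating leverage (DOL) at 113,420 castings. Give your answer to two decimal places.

Contribution at this volume is 113,420 × $54.87 = $6,223,355.40.
Operating income = contribution − fixed costs = $6,223,355.40 − $2,724,900 = $3,498,455.40.
So DOL = total CM / EBIT = $6,223,355.40 / $3,498,455.40 = 1.7789.

1.78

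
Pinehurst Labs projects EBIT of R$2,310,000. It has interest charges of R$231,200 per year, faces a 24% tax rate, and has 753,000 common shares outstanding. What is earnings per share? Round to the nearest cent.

R$2.10

Pre-tax income = R$2,310,000 − R$231,200.00 = R$2,078,800.00.
Net income = R$2,078,800.00 × (1 − 0.24) = R$1,579,888.00.
Per share: R$1,579,888.00 / 753,000 shares = R$2.10.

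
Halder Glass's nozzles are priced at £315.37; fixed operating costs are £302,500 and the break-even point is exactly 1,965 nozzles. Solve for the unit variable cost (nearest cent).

Contribution per unit must be FC / Q = £302,500 / 1,965 = £153.9440.
Variable cost per unit = £315.37 − £153.9440 = £161.43.

£161.43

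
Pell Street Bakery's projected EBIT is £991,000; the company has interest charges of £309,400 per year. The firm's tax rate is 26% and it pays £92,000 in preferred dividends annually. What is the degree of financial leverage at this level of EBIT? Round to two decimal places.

1.78

Interest = £309,400.00.
Pre-tax preferred-dividend burden = £92,000 ÷ (1 − 0.26) = £124,324.32.
DFL = EBIT ÷ [EBIT − I − D_p/(1−t)] = £991,000 ÷ [£991,000 − £309,400.00 − £124,324.32] = £991,000 ÷ £557,275.68 = 1.7783.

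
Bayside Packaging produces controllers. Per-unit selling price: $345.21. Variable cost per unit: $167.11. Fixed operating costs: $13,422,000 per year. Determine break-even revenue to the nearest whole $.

Contribution margin per unit = $345.21 − $167.11 = $178.10, a CM ratio of $178.10 ÷ $345.21 = 0.5159.
Break-even sales = FC ÷ CM ratio = $13,422,000 × $345.21 / $178.10 = $26,015,770.

$26,015,770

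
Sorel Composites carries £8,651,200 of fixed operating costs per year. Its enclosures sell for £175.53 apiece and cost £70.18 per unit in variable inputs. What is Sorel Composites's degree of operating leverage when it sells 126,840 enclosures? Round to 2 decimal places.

Total contribution margin = 126,840 × £105.35 = £13,362,594.00.
EBIT = £13,362,594.00 − £8,651,200 = £4,711,394.00.
So DOL = total CM / EBIT = £13,362,594.00 / £4,711,394.00 = 2.8362.

2.84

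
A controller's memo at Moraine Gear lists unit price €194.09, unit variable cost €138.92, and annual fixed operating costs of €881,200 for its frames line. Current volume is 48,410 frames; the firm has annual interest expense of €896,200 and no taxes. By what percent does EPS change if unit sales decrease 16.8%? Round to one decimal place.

-50.2%

Contribution at this volume is 48,410 × €55.17 = €2,670,779.70.
Operating income = contribution − fixed costs = €2,670,779.70 − €881,200 = €1,789,579.70.
Interest = €896,200.00, so EBIT − I = €893,379.70.
DCL = total CM / (EBIT − I) = €2,670,779.70 / €893,379.70 = 2.9895.
%ΔEPS = DCL × %ΔSales = 2.9895 × -16.8% = -50.2%.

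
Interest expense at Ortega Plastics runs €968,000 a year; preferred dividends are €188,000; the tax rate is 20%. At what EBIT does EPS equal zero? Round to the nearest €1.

Preferred dividends are paid after tax, so their pre-tax equivalent is €188,000 ÷ (1 − 0.20) = €235,000.00.
EPS = 0 when EBIT covers interest plus the pre-tax preferred burden: €968,000 + €235,000.00 = €1,203,000.00.

€1,203,000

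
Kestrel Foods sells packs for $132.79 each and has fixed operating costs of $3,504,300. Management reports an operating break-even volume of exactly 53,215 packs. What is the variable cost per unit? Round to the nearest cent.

At break-even, FC = Q × (P − VC), so P − VC = $3,504,300 ÷ 53,215 = $65.8517.
Variable cost per unit = $132.79 − $65.8517 = $66.94.

$66.94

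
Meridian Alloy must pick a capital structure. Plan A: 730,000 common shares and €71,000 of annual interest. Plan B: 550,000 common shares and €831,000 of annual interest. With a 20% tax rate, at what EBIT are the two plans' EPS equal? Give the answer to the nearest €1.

€3,153,222

Set EPS_A = EPS_B: (EBIT − €71,000)(1 − 0.20) ÷ 730,000 = (EBIT − €831,000)(1 − 0.20) ÷ 550,000.
Cancelling (1 − t) and cross-multiplying: 550,000·(EBIT − 71,000) = 730,000·(EBIT − 831,000).
EBIT × (730,000 − 550,000) = 831,000 × 730,000 − 71,000 × 550,000 = 567,580,000,000, so EBIT = 567,580,000,000 ÷ 180,000 = 3,153,222.22.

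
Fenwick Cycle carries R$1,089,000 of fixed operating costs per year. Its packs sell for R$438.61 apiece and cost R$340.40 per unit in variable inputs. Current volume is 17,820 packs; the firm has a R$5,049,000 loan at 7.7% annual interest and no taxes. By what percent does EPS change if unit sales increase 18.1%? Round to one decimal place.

+116.3%

At 17,820 units, contribution = 17,820 × R$98.21 = R$1,750,102.20.
EBIT = R$1,750,102.20 − R$1,089,000 = R$661,102.20.
After interest of R$388,773.00, pre-tax earnings = R$272,329.20.
Degree of combined leverage = contribution ÷ (EBIT − I) = R$1,750,102.20 ÷ R$272,329.20 = 6.4264.
EPS therefore changes by 6.4264 × (+18.1%) = +116.3%.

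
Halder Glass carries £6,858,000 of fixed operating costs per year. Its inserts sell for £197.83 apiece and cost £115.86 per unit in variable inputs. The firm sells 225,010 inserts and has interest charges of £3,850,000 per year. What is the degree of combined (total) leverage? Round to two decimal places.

2.38

At 225,010 units, contribution = 225,010 × £81.97 = £18,444,069.70.
Subtracting fixed costs: EBIT = £18,444,069.70 − £6,858,000 = £11,586,069.70. Interest = £3,850,000.00, so EBIT − I = £7,736,069.70.
Degree of total leverage = total CM / (EBIT − interest) = £18,444,069.70 / £7,736,069.70 = 2.3842.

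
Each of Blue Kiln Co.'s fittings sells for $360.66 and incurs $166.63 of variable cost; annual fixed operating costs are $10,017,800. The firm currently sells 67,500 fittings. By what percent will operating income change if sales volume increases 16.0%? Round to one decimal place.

+68.1%

At 67,500 units, contribution = 67,500 × $194.03 = $13,097,025.00.
EBIT = $13,097,025.00 − $10,017,800 = $3,079,225.00.
So DOL = total CM / EBIT = $13,097,025.00 / $3,079,225.00 = 4.2534.
Operating income changes by 4.2534 × +16.0% = +68.1%.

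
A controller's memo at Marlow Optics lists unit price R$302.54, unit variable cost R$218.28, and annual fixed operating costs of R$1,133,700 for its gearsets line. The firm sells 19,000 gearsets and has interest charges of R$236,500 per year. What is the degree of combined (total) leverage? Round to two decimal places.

At 19,000 units, contribution = 19,000 × R$84.26 = R$1,600,940.00.
EBIT = R$1,600,940.00 − R$1,133,700 = R$467,240.00. Interest = R$236,500.00.
DOL = R$1,600,940.00 ÷ R$467,240.00 = 3.4264; DFL = R$467,240.00 ÷ R$230,740.00 = 2.0250.
DCL = DOL × DFL = 3.4264 × 2.0250 = 6.9385.

6.94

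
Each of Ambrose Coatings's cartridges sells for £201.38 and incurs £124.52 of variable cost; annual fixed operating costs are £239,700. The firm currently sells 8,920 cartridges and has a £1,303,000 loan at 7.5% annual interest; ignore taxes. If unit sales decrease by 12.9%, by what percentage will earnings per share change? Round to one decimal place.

At 8,920 units, contribution = 8,920 × £76.86 = £685,591.20.
EBIT = £685,591.20 − £239,700 = £445,891.20.
After interest of £97,725.00, pre-tax earnings = £348,166.20.
Degree of combined leverage = contribution ÷ (EBIT − I) = £685,591.20 ÷ £348,166.20 = 1.9691.
%ΔEPS = DCL × %ΔSales = 1.9691 × -12.9% = -25.4%.

-25.4%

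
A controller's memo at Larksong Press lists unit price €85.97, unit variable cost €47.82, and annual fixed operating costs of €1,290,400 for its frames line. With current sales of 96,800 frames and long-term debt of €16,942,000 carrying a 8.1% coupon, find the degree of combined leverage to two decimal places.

3.58

At 96,800 units, contribution = 96,800 × €38.15 = €3,692,920.00.
EBIT = €3,692,920.00 − €1,290,400 = €2,402,520.00. Interest = €1,372,302.00, so EBIT − I = €1,030,218.00.
DCL = contribution ÷ (EBIT − I) = €3,692,920.00 ÷ €1,030,218.00 = 3.5846.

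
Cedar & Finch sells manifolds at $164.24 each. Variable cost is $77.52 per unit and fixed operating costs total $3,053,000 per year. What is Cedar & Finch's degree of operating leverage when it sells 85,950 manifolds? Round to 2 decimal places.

1.69

Contribution at this volume is 85,950 × $86.72 = $7,453,584.00.
EBIT = $7,453,584.00 − $3,053,000 = $4,400,584.00.
DOL = contribution ÷ EBIT = $7,453,584.00 ÷ $4,400,584.00 = 1.6938.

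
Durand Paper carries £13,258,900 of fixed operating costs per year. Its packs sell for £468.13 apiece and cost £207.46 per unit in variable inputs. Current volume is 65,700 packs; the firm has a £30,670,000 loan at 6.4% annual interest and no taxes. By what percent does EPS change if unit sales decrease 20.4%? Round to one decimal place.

At 65,700 units, contribution = 65,700 × £260.67 = £17,126,019.00.
EBIT = £17,126,019.00 − £13,258,900 = £3,867,119.00.
After interest of £1,962,880.00, pre-tax earnings = £1,904,239.00.
DCL = total CM / (EBIT − I) = £17,126,019.00 / £1,904,239.00 = 8.9936.
EPS therefore changes by 8.9936 × (-20.4%) = -183.5%.

-183.5%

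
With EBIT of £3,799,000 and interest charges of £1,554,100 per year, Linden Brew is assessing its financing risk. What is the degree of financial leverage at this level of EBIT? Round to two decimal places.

Annual interest charges come to £1,554,100.00.
DFL = EBIT ÷ (EBIT − I) = £3,799,000 ÷ (£3,799,000 − £1,554,100.00) = £3,799,000 ÷ £2,244,900.00 = 1.6923.

1.69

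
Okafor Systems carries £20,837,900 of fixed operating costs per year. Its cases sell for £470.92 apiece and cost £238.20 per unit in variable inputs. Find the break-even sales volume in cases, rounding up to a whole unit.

89,541 cases

Contribution margin per unit = £470.92 − £238.20 = £232.72.
Break-even volume = fixed costs ÷ CM per unit = £20,837,900 ÷ £232.72 = 89,540.65, so 89,541 cases.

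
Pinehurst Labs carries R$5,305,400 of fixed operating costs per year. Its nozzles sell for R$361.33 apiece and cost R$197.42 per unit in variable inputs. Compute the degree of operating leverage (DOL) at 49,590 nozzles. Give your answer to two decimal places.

2.88

At 49,590 units, contribution = 49,590 × R$163.91 = R$8,128,296.90.
EBIT = R$8,128,296.90 − R$5,305,400 = R$2,822,896.90.
Degree of operating leverage = R$8,128,296.90 / R$2,822,896.90 = 2.8794.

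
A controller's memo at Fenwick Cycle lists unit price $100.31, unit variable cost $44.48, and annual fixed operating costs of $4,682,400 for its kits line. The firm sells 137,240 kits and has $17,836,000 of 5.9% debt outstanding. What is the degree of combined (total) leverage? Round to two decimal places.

At 137,240 units, contribution = 137,240 × $55.83 = $7,662,109.20.
Subtracting fixed costs: EBIT = $7,662,109.20 − $4,682,400 = $2,979,709.20. Interest = $1,052,324.00, so EBIT − I = $1,927,385.20.
DCL = contribution ÷ (EBIT − I) = $7,662,109.20 ÷ $1,927,385.20 = 3.9754.

3.98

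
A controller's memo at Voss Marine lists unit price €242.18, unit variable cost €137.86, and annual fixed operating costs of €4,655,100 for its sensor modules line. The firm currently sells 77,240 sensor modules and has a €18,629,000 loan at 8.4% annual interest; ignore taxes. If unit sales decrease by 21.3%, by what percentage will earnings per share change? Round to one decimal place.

-93.4%

Total contribution margin = 77,240 × €104.32 = €8,057,676.80.
EBIT = €8,057,676.80 − €4,655,100 = €3,402,576.80.
After interest of €1,564,836.00, pre-tax earnings = €1,837,740.80.
DCL = total CM / (EBIT − I) = €8,057,676.80 / €1,837,740.80 = 4.3846.
%ΔEPS = DCL × %ΔSales = 4.3846 × -21.3% = -93.4%.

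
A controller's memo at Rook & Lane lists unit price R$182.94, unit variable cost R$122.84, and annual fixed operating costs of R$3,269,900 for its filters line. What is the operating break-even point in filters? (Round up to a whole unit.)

54,408 filters

Unit CM = price − variable cost = R$182.94 − R$122.84 = R$60.10.
Break-even Q = R$3,269,900 / R$60.10 = 54,407.65 → 54,408 filters.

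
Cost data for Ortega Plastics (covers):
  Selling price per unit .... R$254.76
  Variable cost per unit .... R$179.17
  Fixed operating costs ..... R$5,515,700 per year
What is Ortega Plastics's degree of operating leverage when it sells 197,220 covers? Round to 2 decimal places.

1.59

At 197,220 units, contribution = 197,220 × R$75.59 = R$14,907,859.80.
EBIT = R$14,907,859.80 − R$5,515,700 = R$9,392,159.80.
Degree of operating leverage = R$14,907,859.80 / R$9,392,159.80 = 1.5873.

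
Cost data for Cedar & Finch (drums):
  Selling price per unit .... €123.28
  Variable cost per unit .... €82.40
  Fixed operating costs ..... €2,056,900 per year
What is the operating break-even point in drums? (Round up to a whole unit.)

50,316 drums

Contribution margin per unit = €123.28 − €82.40 = €40.88.
Break-even Q = €2,056,900 / €40.88 = 50,315.56 → 50,316 drums.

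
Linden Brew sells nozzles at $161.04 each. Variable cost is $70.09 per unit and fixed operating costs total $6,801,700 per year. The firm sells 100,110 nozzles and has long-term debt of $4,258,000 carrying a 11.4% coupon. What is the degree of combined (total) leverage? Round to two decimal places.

5.01

Contribution at this volume is 100,110 × $90.95 = $9,105,004.50.
Subtracting fixed costs: EBIT = $9,105,004.50 − $6,801,700 = $2,303,304.50. Interest = $485,412.00.
DOL = $9,105,004.50 ÷ $2,303,304.50 = 3.9530; DFL = $2,303,304.50 ÷ $1,817,892.50 = 1.2670.
Combined leverage = 3.9530 × 1.2670 = 5.0085.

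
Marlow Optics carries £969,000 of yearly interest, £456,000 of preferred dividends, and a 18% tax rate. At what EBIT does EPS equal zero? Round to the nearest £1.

Preferred dividends are paid after tax, so their pre-tax equivalent is £456,000 ÷ (1 − 0.18) = £556,097.56.
Financial break-even EBIT = interest + D_p ÷ (1 − t) = £969,000 + £556,097.56 = £1,525,097.56.

£1,525,098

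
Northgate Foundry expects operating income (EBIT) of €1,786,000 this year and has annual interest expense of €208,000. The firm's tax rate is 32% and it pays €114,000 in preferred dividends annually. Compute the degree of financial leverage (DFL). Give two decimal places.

1.27

Annual interest charges come to €208,000.00.
Pre-tax preferred-dividend burden = €114,000 ÷ (1 − 0.32) = €167,647.06.
DFL = EBIT ÷ [EBIT − I − D_p/(1−t)] = €1,786,000 ÷ [€1,786,000 − €208,000.00 − €167,647.06] = €1,786,000 ÷ €1,410,352.94 = 1.2663.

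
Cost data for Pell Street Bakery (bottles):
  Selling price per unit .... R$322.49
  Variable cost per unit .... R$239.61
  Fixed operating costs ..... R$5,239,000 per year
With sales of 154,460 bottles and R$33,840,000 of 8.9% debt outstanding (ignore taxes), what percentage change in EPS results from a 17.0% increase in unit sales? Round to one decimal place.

Total contribution margin = 154,460 × R$82.88 = R$12,801,644.80.
EBIT = R$12,801,644.80 − R$5,239,000 = R$7,562,644.80.
After interest of R$3,011,760.00, pre-tax earnings = R$4,550,884.80.
Degree of combined leverage = contribution ÷ (EBIT − I) = R$12,801,644.80 ÷ R$4,550,884.80 = 2.8130.
EPS therefore changes by 2.8130 × (+17.0%) = +47.8%.

+47.8%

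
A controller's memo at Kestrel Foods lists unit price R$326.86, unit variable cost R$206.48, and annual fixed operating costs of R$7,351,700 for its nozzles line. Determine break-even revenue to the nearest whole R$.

CM per unit = R$326.86 − R$206.48 = R$120.38; CM ratio = R$120.38 / R$326.86 = 0.3683.
Break-even revenue = fixed costs × price ÷ CM = R$7,351,700 × R$326.86 ÷ R$120.38 = R$19,961,594.

R$19,961,594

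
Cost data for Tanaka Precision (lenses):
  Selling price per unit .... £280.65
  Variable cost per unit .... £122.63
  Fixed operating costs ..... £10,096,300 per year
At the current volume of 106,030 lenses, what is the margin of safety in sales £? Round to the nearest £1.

Each unit contributes £280.65 − £122.63 = £158.02. Break-even units = £10,096,300 ÷ £158.02 = 63,892.55; break-even revenue = 63,892.55 × £280.65 = £17,931,442.82.
Current sales = 106,030 × £280.65 = £29,757,319.50.
Margin of safety = £29,757,319.50 − £17,931,442.82 = £11,825,877.

£11,825,877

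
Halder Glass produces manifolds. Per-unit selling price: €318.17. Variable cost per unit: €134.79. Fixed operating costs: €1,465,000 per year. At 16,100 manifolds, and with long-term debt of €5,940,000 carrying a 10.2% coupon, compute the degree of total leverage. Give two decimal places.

3.35

Total contribution margin = 16,100 × €183.38 = €2,952,418.00.
EBIT = €2,952,418.00 − €1,465,000 = €1,487,418.00. Interest = €605,880.00, so EBIT − I = €881,538.00.
DCL = contribution ÷ (EBIT − I) = €2,952,418.00 ÷ €881,538.00 = 3.3492.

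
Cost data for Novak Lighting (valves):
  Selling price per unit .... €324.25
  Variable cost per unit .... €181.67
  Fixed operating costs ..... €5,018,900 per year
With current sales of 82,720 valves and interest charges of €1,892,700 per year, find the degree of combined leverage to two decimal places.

At 82,720 units, contribution = 82,720 × €142.58 = €11,794,217.60.
Subtracting fixed costs: EBIT = €11,794,217.60 − €5,018,900 = €6,775,317.60. Interest = €1,892,700.00, so EBIT − I = €4,882,617.60.
Degree of total leverage = total CM / (EBIT − interest) = €11,794,217.60 / €4,882,617.60 = 2.4156.

2.42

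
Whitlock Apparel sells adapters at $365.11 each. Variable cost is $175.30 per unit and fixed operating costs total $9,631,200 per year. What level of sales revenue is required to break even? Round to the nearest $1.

CM per unit = $365.11 − $175.30 = $189.81; CM ratio = $189.81 / $365.11 = 0.5199.
Break-even sales = FC ÷ CM ratio = $9,631,200 × $365.11 / $189.81 = $18,526,144.

$18,526,144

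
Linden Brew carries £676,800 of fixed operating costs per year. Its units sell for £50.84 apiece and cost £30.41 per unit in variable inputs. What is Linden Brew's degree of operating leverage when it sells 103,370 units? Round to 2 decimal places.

Total contribution margin = 103,370 × £20.43 = £2,111,849.10.
Subtracting fixed costs: EBIT = £2,111,849.10 − £676,800 = £1,435,049.10.
So DOL = total CM / EBIT = £2,111,849.10 / £1,435,049.10 = 1.4716.

1.47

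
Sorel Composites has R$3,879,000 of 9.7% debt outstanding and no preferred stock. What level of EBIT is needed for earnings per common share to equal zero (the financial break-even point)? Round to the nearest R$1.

R$376,263

Annual interest = 9.7% × R$3,879,000 = R$376,263.00.
With no preferred dividends, EPS = 0 when EBIT exactly covers interest, so the financial break-even EBIT is R$376,263.00.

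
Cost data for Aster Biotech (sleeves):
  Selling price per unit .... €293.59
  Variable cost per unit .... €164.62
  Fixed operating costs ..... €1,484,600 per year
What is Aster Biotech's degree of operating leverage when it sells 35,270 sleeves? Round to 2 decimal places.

1.48

At 35,270 units, contribution = 35,270 × €128.97 = €4,548,771.90.
Operating income = contribution − fixed costs = €4,548,771.90 − €1,484,600 = €3,064,171.90.
So DOL = total CM / EBIT = €4,548,771.90 / €3,064,171.90 = 1.4845.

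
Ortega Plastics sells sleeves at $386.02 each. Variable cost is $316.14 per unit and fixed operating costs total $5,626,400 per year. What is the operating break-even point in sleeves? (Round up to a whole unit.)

80,516 sleeves

Each unit contributes $386.02 − $316.14 = $69.88.
Break-even volume = fixed costs ÷ CM per unit = $5,626,400 ÷ $69.88 = 80,515.17, so 80,516 sleeves.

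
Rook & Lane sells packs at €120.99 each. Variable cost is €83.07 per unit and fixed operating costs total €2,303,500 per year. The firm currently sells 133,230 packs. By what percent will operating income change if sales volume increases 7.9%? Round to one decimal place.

At 133,230 units, contribution = 133,230 × €37.92 = €5,052,081.60.
Subtracting fixed costs: EBIT = €5,052,081.60 − €2,303,500 = €2,748,581.60.
Degree of operating leverage = €5,052,081.60 / €2,748,581.60 = 1.8381.
So EBIT moves 1.8381 × (+7.9%) = +14.5%.

+14.5%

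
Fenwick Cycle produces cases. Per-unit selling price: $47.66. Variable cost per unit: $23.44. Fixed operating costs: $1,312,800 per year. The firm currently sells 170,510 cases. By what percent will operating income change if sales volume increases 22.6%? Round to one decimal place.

+33.1%

At 170,510 units, contribution = 170,510 × $24.22 = $4,129,752.20.
Subtracting fixed costs: EBIT = $4,129,752.20 − $1,312,800 = $2,816,952.20.
Degree of operating leverage = $4,129,752.20 / $2,816,952.20 = 1.4660.
Operating income changes by 1.4660 × +22.6% = +33.1%.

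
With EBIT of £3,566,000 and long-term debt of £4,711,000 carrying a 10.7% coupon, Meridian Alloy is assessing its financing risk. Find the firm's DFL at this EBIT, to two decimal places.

Interest = £504,077.00.
DFL = EBIT ÷ (EBIT − I) = £3,566,000 ÷ (£3,566,000 − £504,077.00) = £3,566,000 ÷ £3,061,923.00 = 1.1646.

1.16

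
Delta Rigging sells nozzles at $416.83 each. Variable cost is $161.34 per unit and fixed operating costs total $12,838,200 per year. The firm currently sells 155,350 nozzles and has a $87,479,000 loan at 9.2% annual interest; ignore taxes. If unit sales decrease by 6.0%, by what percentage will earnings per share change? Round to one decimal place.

At 155,350 units, contribution = 155,350 × $255.49 = $39,690,371.50.
EBIT = $39,690,371.50 − $12,838,200 = $26,852,171.50.
Interest = $8,048,068.00, so EBIT − I = $18,804,103.50.
Degree of combined leverage = contribution ÷ (EBIT − I) = $39,690,371.50 ÷ $18,804,103.50 = 2.1107.
%ΔEPS = DCL × %ΔSales = 2.1107 × -6.0% = -12.7%.

-12.7%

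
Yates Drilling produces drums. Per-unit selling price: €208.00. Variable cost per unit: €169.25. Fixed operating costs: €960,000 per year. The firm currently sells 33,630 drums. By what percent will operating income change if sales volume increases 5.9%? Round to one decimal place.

+22.4%

Total contribution margin = 33,630 × €38.75 = €1,303,162.50.
Subtracting fixed costs: EBIT = €1,303,162.50 − €960,000 = €343,162.50.
Degree of operating leverage = €1,303,162.50 / €343,162.50 = 3.7975.
So EBIT moves 3.7975 × (+5.9%) = +22.4%.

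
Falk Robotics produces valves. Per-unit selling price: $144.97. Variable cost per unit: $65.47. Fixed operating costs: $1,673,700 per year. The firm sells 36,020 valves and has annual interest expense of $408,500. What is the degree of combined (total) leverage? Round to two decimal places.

At 36,020 units, contribution = 36,020 × $79.50 = $2,863,590.00.
EBIT = $2,863,590.00 − $1,673,700 = $1,189,890.00. Interest = $408,500.00, so EBIT − I = $781,390.00.
DCL = contribution ÷ (EBIT − I) = $2,863,590.00 ÷ $781,390.00 = 3.6647.

3.66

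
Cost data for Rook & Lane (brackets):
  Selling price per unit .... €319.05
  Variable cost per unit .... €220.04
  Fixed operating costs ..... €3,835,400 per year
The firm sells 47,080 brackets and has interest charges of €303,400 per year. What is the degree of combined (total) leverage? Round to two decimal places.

8.92

At 47,080 units, contribution = 47,080 × €99.01 = €4,661,390.80.
Subtracting fixed costs: EBIT = €4,661,390.80 − €3,835,400 = €825,990.80. Interest = €303,400.00, so EBIT − I = €522,590.80.
Degree of total leverage = total CM / (EBIT − interest) = €4,661,390.80 / €522,590.80 = 8.9198.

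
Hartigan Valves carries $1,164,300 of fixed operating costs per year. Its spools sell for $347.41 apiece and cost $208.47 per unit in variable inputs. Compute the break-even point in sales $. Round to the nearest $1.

$2,911,253

CM per unit = $347.41 − $208.47 = $138.94; CM ratio = $138.94 / $347.41 = 0.3999.
Break-even sales = FC ÷ CM ratio = $1,164,300 × $347.41 / $138.94 = $2,911,253.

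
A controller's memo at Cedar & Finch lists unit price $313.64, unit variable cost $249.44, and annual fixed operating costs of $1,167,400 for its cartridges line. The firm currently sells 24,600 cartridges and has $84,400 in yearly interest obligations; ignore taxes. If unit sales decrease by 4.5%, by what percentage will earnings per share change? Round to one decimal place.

At 24,600 units, contribution = 24,600 × $64.20 = $1,579,320.00.
Subtracting fixed costs: EBIT = $1,579,320.00 − $1,167,400 = $411,920.00.
Interest = $84,400.00, so EBIT − I = $327,520.00.
DCL = total CM / (EBIT − I) = $1,579,320.00 / $327,520.00 = 4.8221.
EPS therefore changes by 4.8221 × (-4.5%) = -21.7%.

-21.7%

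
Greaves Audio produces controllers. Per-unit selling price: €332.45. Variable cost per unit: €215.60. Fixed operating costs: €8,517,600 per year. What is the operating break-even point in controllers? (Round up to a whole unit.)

72,894 controllers

Unit CM = price − variable cost = €332.45 − €215.60 = €116.85.
Break-even volume = fixed costs ÷ CM per unit = €8,517,600 ÷ €116.85 = 72,893.45, so 72,894 controllers.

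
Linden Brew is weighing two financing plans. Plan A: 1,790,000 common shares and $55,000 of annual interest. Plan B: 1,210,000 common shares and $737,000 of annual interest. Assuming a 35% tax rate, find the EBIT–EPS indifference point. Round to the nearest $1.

$2,159,793

Set EPS_A = EPS_B: (EBIT − $55,000)(1 − 0.35) ÷ 1,790,000 = (EBIT − $737,000)(1 − 0.35) ÷ 1,210,000.
The (1 − t) factor cancels: (EBIT − 55,000) × 1,210,000 = (EBIT − 737,000) × 1,790,000.
Solving, EBIT = (737,000·1,790,000 − 55,000·1,210,000) / (1,790,000 − 1,210,000) = 1,252,680,000,000 / 580,000 = 2,159,793.10.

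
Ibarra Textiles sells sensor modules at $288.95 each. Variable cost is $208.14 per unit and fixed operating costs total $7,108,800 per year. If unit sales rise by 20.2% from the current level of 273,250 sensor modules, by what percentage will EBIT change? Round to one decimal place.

+29.8%

At 273,250 units, contribution = 273,250 × $80.81 = $22,081,332.50.
Subtracting fixed costs: EBIT = $22,081,332.50 − $7,108,800 = $14,972,532.50.
So DOL = total CM / EBIT = $22,081,332.50 / $14,972,532.50 = 1.4748.
%ΔEBIT = DOL × %ΔSales = 1.4748 × +20.2% = +29.8%.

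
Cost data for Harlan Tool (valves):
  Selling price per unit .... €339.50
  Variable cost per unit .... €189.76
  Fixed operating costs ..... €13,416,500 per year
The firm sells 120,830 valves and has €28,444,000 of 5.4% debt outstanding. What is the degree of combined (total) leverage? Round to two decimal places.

5.76

At 120,830 units, contribution = 120,830 × €149.74 = €18,093,084.20.
Subtracting fixed costs: EBIT = €18,093,084.20 − €13,416,500 = €4,676,584.20. Interest = €1,535,976.00, so EBIT − I = €3,140,608.20.
Degree of total leverage = total CM / (EBIT − interest) = €18,093,084.20 / €3,140,608.20 = 5.7610.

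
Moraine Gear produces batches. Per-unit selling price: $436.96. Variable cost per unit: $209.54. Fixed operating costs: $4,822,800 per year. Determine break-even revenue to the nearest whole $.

$9,266,426

CM per unit = $436.96 − $209.54 = $227.42; CM ratio = $227.42 / $436.96 = 0.5205.
Break-even revenue = fixed costs × price ÷ CM = $4,822,800 × $436.96 ÷ $227.42 = $9,266,426.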